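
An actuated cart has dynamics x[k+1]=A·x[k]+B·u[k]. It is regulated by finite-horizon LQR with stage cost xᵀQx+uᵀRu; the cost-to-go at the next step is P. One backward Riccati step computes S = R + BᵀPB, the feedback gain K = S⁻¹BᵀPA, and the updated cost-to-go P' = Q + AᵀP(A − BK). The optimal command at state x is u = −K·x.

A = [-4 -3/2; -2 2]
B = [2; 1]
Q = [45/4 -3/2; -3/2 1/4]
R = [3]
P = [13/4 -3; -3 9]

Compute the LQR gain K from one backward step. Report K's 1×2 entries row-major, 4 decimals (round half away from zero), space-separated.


-1.5385 0.0577

BᵀP = [3.5000 3.0000]
S = R + BᵀPB = [3] + [10.0000] = [13.0000]
BᵀPA = [-20.0000 0.7500]
K = S⁻¹·BᵀPA = [-1.5385 0.0577]
A−BK = [-0.9231 -1.6154; -0.4615 1.9423]
AᵀP(A−BK) = [9.2308 -0.3462; -0.3462 61.2692]
P' = Q + AᵀP(A−BK) = [20.4808 -1.8462; -1.8462 61.5192]
tr(P') = 82.0000


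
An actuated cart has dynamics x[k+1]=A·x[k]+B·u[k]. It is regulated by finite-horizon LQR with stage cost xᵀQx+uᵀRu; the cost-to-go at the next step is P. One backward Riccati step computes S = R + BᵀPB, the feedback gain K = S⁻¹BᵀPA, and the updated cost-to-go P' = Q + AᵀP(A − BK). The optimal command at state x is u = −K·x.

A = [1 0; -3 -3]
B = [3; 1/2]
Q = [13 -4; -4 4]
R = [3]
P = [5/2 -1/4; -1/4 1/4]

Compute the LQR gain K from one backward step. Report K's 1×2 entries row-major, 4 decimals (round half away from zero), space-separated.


BᵀP = [7.3750 -0.6250]
S = R + BᵀPB = [3] + [21.8125] = [24.8125]
BᵀPA = [9.2500 1.8750]
K = S⁻¹·BᵀPA = [0.3728 0.0756]
A−BK = [-0.1184 -0.2267; -3.1864 -3.0378]
AᵀP(A−BK) = [2.8016 2.3010; 2.3010 2.1083]
P' = Q + AᵀP(A−BK) = [15.8016 -1.6990; -1.6990 6.1083]
tr(P') = 21.9099

0.3728 0.0756


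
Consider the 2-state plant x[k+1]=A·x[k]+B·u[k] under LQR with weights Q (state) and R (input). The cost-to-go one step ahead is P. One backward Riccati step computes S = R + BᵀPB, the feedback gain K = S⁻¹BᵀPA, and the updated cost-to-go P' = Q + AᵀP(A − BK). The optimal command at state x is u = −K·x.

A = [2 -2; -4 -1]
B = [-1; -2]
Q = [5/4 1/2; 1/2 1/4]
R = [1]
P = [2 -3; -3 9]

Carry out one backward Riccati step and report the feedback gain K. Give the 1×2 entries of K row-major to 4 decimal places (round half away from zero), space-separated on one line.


BᵀP = [4.0000 -15.0000]
S = R + BᵀPB = [1] + [26.0000] = [27.0000]
BᵀPA = [68.0000 7.0000]
K = S⁻¹·BᵀPA = [2.5185 0.2593]
A−BK = [4.5185 -1.7407; 1.0370 -0.4815]
AᵀP(A−BK) = [28.7407 -7.6296; -7.6296 3.1852]
P' = Q + AᵀP(A−BK) = [29.9907 -7.1296; -7.1296 3.4352]
tr(P') = 33.4259

2.5185 0.2593


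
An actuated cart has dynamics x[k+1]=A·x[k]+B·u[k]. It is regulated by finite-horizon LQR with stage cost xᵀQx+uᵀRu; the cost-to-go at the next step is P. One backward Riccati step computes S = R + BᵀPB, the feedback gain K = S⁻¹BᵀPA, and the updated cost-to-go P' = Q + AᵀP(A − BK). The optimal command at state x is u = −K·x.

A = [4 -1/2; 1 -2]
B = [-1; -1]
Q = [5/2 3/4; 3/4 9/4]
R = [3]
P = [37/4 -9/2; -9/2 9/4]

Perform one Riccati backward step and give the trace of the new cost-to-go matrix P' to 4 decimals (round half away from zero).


69.4801

BᵀP = [-4.7500 2.2500]
S = R + BᵀPB = [3] + [2.5000] = [5.5000]
BᵀPA = [-16.7500 -2.1250]
K = S⁻¹·BᵀPA = [-3.0455 -0.3864]
A−BK = [0.9545 -0.8864; -2.0455 -2.3864]
AᵀP(A−BK) = [63.2386 8.7784; 8.7784 1.4915]
P' = Q + AᵀP(A−BK) = [65.7386 9.5284; 9.5284 3.7415]
tr(P') = 69.4801


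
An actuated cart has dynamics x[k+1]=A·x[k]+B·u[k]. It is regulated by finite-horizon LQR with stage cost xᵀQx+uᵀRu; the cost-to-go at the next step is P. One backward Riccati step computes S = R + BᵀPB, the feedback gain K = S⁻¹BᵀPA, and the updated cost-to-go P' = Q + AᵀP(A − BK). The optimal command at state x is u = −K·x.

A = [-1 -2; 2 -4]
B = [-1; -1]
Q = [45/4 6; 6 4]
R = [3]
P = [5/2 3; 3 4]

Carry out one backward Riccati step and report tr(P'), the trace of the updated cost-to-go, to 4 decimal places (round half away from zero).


40.9597

BᵀP = [-5.5000 -7.0000]
S = R + BᵀPB = [3] + [12.5000] = [15.5000]
BᵀPA = [-8.5000 39.0000]
K = S⁻¹·BᵀPA = [-0.5484 2.5161]
A−BK = [-1.5484 0.5161; 1.4516 -1.4839]
AᵀP(A−BK) = [1.8387 -5.6129; -5.6129 23.8710]
P' = Q + AᵀP(A−BK) = [13.0887 0.3871; 0.3871 27.8710]
tr(P') = 40.9597


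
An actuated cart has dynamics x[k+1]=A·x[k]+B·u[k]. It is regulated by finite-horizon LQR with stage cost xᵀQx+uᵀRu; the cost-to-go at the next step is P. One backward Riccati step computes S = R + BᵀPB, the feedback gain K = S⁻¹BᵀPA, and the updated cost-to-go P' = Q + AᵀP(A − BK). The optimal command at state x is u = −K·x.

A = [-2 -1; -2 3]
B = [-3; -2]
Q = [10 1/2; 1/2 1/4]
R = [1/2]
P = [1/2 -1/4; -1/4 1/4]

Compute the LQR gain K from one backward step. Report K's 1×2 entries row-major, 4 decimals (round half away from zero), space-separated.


0.5000 0.5833

BᵀP = [-1.0000 0.2500]
S = R + BᵀPB = [1/2] + [2.5000] = [3.0000]
BᵀPA = [1.5000 1.7500]
K = S⁻¹·BᵀPA = [0.5000 0.5833]
A−BK = [-0.5000 0.7500; -1.0000 4.1667]
AᵀP(A−BK) = [0.2500 -0.3750; -0.3750 3.2292]
P' = Q + AᵀP(A−BK) = [10.2500 0.1250; 0.1250 3.4792]
tr(P') = 13.7292


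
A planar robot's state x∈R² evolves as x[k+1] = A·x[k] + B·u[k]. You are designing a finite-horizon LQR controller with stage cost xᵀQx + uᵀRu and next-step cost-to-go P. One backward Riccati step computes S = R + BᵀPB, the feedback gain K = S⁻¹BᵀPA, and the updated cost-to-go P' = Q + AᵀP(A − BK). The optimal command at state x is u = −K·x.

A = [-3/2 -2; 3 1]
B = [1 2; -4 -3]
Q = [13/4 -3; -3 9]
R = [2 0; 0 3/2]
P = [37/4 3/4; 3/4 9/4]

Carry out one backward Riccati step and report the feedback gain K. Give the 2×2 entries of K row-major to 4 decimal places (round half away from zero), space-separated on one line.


-0.3055 0.5625 -0.5778 -1.1800

BᵀP = [6.2500 -8.2500; 16.2500 -5.2500]
S = R + BᵀPB = [2 0; 0 3/2] + [39.2500 37.2500; 37.2500 48.2500] = [41.2500 37.2500; 37.2500 49.7500]
BᵀPA = [-34.1250 -20.7500; -40.1250 -37.7500]
K = S⁻¹·BᵀPA = [-0.3055 0.5625; -0.5778 -1.1800]
A−BK = [-0.0389 -0.2026; 0.0446 -0.2898]
AᵀP(A−BK) = [0.7033 0.7245; 0.7245 3.3780]
P' = Q + AᵀP(A−BK) = [3.9533 -2.2755; -2.2755 12.3780]
tr(P') = 16.3313


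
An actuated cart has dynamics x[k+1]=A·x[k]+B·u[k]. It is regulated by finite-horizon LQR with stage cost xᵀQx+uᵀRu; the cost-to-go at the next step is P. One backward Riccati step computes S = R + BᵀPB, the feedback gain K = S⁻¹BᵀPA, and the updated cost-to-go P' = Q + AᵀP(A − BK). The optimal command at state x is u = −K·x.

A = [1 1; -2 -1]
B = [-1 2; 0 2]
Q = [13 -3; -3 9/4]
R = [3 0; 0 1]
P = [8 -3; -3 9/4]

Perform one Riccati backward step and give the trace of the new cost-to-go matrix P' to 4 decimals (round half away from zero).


BᵀP = [-8.0000 3.0000; 10.0000 -1.5000]
S = R + BᵀPB = [3 0; 0 1] + [8.0000 -10.0000; -10.0000 17.0000] = [11.0000 -10.0000; -10.0000 18.0000]
BᵀPA = [-14.0000 -11.0000; 13.0000 11.5000]
K = S⁻¹·BᵀPA = [-1.2449 -0.8469; 0.0306 0.1684]
A−BK = [-0.3061 -0.1837; -2.0612 -1.3367]
AᵀP(A−BK) = [11.1735 7.4541; 7.4541 4.9974]
P' = Q + AᵀP(A−BK) = [24.1735 4.4541; 4.4541 7.2474]
tr(P') = 31.4209

31.4209


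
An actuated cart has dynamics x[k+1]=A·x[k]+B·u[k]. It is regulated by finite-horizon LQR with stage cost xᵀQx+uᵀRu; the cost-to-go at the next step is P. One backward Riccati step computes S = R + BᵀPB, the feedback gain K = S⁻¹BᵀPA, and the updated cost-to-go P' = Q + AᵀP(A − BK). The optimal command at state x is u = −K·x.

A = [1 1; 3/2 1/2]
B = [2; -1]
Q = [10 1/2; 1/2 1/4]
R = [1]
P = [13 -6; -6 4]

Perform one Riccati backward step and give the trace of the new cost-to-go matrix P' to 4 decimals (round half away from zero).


BᵀP = [32.0000 -16.0000]
S = R + BᵀPB = [1] + [80.0000] = [81.0000]
BᵀPA = [8.0000 24.0000]
K = S⁻¹·BᵀPA = [0.0988 0.2963]
A−BK = [0.8025 0.4074; 1.5988 0.7963]
AᵀP(A−BK) = [3.2099 1.6296; 1.6296 0.8889]
P' = Q + AᵀP(A−BK) = [13.2099 2.1296; 2.1296 1.1389]
tr(P') = 14.3488

14.3488


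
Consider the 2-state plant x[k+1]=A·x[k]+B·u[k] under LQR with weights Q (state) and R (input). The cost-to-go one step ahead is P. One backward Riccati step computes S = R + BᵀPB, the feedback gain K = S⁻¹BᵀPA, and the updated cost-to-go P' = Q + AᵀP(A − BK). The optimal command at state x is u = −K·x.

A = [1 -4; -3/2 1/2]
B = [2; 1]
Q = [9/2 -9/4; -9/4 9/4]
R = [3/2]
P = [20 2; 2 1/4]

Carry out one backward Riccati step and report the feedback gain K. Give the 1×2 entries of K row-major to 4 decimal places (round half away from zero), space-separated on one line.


BᵀP = [42.0000 4.2500]
S = R + BᵀPB = [3/2] + [88.2500] = [89.7500]
BᵀPA = [35.6250 -165.8750]
K = S⁻¹·BᵀPA = [0.3969 -1.8482]
A−BK = [0.2061 -0.3036; -1.8969 2.3482]
AᵀP(A−BK) = [0.4217 -1.3458; -1.3458 5.4941]
P' = Q + AᵀP(A−BK) = [4.9217 -3.5958; -3.5958 7.7441]
tr(P') = 12.6657

0.3969 -1.8482


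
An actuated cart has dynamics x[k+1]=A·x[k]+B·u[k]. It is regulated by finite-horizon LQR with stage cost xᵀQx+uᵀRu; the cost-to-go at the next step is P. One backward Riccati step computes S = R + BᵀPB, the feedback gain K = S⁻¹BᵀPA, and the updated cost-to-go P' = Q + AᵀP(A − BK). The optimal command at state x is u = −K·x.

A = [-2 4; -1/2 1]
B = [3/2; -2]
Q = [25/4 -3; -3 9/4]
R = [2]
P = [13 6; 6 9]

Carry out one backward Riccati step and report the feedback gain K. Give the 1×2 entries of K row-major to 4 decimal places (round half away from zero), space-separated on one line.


BᵀP = [7.5000 -9.0000]
S = R + BᵀPB = [2] + [29.2500] = [31.2500]
BᵀPA = [-10.5000 21.0000]
K = S⁻¹·BᵀPA = [-0.3360 0.6720]
A−BK = [-1.4960 2.9920; -1.1720 2.3440]
AᵀP(A−BK) = [62.7220 -125.4440; -125.4440 250.8880]
P' = Q + AᵀP(A−BK) = [68.9720 -128.4440; -128.4440 253.1380]
tr(P') = 322.1100

-0.3360 0.6720


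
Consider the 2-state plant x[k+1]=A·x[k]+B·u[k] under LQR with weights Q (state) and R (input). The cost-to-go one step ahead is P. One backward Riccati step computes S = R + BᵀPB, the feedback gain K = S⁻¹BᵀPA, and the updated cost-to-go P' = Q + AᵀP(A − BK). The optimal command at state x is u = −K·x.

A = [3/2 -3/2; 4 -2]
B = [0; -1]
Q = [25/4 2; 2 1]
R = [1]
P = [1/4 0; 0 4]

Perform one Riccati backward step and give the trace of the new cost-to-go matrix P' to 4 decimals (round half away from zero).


BᵀP = [0.0000 -4.0000]
S = R + BᵀPB = [1] + [4.0000] = [5.0000]
BᵀPA = [-16.0000 8.0000]
K = S⁻¹·BᵀPA = [-3.2000 1.6000]
A−BK = [1.5000 -1.5000; 0.8000 -0.4000]
AᵀP(A−BK) = [13.3625 -6.9625; -6.9625 3.7625]
P' = Q + AᵀP(A−BK) = [19.6125 -4.9625; -4.9625 4.7625]
tr(P') = 24.3750

24.3750


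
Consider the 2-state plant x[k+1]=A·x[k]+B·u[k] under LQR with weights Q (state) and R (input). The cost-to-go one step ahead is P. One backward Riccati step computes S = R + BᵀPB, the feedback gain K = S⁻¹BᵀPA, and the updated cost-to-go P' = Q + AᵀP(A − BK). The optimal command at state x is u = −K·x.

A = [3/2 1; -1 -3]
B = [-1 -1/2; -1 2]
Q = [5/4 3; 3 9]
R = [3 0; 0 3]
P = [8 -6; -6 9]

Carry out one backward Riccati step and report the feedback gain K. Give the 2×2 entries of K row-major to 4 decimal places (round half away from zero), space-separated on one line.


BᵀP = [-2.0000 -3.0000; -16.0000 21.0000]
S = R + BᵀPB = [3 0; 0 3] + [5.0000 -5.0000; -5.0000 50.0000] = [8.0000 -5.0000; -5.0000 53.0000]
BᵀPA = [0.0000 7.0000; -45.0000 -79.0000]
K = S⁻¹·BᵀPA = [-0.5639 -0.0602; -0.9023 -1.4962]
A−BK = [0.4850 0.1917; 0.2406 -0.0677]
AᵀP(A−BK) = [4.3985 4.6692; 4.6692 7.2180]
P' = Q + AᵀP(A−BK) = [5.6485 7.6692; 7.6692 16.2180]
tr(P') = 21.8665

-0.5639 -0.0602 -0.9023 -1.4962


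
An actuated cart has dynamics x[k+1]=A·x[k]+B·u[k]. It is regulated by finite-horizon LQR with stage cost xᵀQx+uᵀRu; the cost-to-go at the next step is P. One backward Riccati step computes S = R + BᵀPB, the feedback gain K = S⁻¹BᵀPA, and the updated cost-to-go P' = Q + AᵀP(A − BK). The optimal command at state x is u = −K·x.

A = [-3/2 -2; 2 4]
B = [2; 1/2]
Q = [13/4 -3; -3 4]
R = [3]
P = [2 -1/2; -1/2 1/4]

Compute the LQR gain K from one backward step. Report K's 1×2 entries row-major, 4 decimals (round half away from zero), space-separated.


-0.7329 -1.0932

BᵀP = [3.7500 -0.8750]
S = R + BᵀPB = [3] + [7.0625] = [10.0625]
BᵀPA = [-7.3750 -11.0000]
K = S⁻¹·BᵀPA = [-0.7329 -1.0932]
A−BK = [-0.0342 0.1863; 2.3665 4.5466]
AᵀP(A−BK) = [3.0947 4.9379; 4.9379 7.9752]
P' = Q + AᵀP(A−BK) = [6.3447 1.9379; 1.9379 11.9752]
tr(P') = 18.3199


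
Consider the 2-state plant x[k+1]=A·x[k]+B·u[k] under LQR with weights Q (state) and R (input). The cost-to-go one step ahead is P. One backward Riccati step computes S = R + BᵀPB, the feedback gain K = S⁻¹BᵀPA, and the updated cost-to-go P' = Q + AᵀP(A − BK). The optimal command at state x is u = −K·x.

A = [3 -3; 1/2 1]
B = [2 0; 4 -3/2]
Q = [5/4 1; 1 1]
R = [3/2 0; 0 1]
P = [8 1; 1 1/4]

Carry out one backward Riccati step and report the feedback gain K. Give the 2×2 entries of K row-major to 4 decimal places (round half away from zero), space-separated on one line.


BᵀP = [20.0000 3.0000; -1.5000 -0.3750]
S = R + BᵀPB = [3/2 0; 0 1] + [52.0000 -4.5000; -4.5000 0.5625] = [53.5000 -4.5000; -4.5000 1.5625]
BᵀPA = [61.5000 -57.0000; -4.6875 4.1250]
K = S⁻¹·BᵀPA = [1.1840 -1.1130; 0.4100 -0.5654]
A−BK = [0.6320 -0.7741; -3.6211 4.6038]
AᵀP(A−BK) = [4.1672 -4.5772; -4.5772 5.1426]
P' = Q + AᵀP(A−BK) = [5.4172 -3.5772; -3.5772 6.1426]
tr(P') = 11.5598

1.1840 -1.1130 0.4100 -0.5654


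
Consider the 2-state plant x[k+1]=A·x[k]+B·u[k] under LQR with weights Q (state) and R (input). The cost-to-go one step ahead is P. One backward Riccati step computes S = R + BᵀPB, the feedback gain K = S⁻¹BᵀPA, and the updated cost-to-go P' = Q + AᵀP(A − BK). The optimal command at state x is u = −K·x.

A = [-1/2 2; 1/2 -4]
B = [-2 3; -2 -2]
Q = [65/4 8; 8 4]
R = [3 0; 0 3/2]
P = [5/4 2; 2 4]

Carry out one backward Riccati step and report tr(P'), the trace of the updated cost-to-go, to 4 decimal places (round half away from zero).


23.6824

BᵀP = [-6.5000 -12.0000; -0.2500 -2.0000]
S = R + BᵀPB = [3 0; 0 3/2] + [37.0000 4.5000; 4.5000 3.2500] = [40.0000 4.5000; 4.5000 4.7500]
BᵀPA = [-2.7500 35.0000; -0.8750 7.5000]
K = S⁻¹·BᵀPA = [-0.0538 0.7806; -0.1333 0.8395]
A−BK = [-0.2077 1.0427; 0.1259 -0.7599]
AᵀP(A−BK) = [0.0480 -0.3689; -0.3689 3.3844]
P' = Q + AᵀP(A−BK) = [16.2980 7.6311; 7.6311 7.3844]
tr(P') = 23.6824


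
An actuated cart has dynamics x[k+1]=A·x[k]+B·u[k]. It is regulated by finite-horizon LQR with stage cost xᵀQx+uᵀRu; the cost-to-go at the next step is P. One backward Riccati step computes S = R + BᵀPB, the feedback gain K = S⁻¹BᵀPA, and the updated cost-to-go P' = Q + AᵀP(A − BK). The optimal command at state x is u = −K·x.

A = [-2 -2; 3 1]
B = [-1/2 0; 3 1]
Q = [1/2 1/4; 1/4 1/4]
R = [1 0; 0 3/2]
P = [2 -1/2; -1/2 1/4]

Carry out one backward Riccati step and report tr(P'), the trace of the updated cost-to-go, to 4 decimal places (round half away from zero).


8.1622

BᵀP = [-2.5000 1.0000; -0.5000 0.2500]
S = R + BᵀPB = [1 0; 0 3/2] + [4.2500 1.0000; 1.0000 0.2500] = [5.2500 1.0000; 1.0000 1.7500]
BᵀPA = [8.0000 6.0000; 1.7500 1.2500]
K = S⁻¹·BᵀPA = [1.4962 1.1298; 0.1450 0.0687]
A−BK = [-1.2519 -1.4351; -1.6336 -2.4580]
AᵀP(A−BK) = [4.0267 3.5916; 3.5916 3.3855]
P' = Q + AᵀP(A−BK) = [4.5267 3.8416; 3.8416 3.6355]
tr(P') = 8.1622


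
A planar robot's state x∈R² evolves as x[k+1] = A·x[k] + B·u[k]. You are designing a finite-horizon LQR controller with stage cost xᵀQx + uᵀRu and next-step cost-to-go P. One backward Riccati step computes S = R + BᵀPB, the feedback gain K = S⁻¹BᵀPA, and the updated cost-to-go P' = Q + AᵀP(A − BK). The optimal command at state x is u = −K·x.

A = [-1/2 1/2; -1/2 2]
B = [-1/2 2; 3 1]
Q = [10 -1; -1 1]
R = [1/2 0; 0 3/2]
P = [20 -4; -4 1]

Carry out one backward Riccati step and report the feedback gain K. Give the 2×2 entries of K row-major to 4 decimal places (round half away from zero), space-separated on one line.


-0.0010 0.3710 -0.2187 0.2777

BᵀP = [-22.0000 5.0000; 36.0000 -7.0000]
S = R + BᵀPB = [1/2 0; 0 3/2] + [26.0000 -39.0000; -39.0000 65.0000] = [26.5000 -39.0000; -39.0000 66.5000]
BᵀPA = [8.5000 -1.0000; -14.5000 4.0000]
K = S⁻¹·BᵀPA = [-0.0010 0.3710; -0.2187 0.2777]
A−BK = [-0.0632 0.1301; -0.2782 0.6093]
AᵀP(A−BK) = [0.0883 -0.1264; -0.1264 0.2601]
P' = Q + AᵀP(A−BK) = [10.0883 -1.1264; -1.1264 1.2601]
tr(P') = 11.3484


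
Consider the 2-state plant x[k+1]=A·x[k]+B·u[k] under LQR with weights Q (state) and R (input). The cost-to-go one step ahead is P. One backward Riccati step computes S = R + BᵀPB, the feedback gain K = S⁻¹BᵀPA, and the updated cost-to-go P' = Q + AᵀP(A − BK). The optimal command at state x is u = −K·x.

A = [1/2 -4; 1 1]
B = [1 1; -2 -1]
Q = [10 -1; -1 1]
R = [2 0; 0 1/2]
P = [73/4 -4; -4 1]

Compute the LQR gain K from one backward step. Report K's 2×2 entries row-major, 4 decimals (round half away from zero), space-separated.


BᵀP = [26.2500 -6.0000; 22.2500 -5.0000]
S = R + BᵀPB = [2 0; 0 1/2] + [38.2500 32.2500; 32.2500 27.2500] = [40.2500 32.2500; 32.2500 27.7500]
BᵀPA = [7.1250 -111.0000; 6.1250 -94.0000]
K = S⁻¹·BᵀPA = [0.0024 -0.6341; 0.2179 -2.6504]
A−BK = [0.2797 -0.7154; 1.2228 -2.9187]
AᵀP(A−BK) = [0.2106 -0.7480; -0.7480 5.4715]
P' = Q + AᵀP(A−BK) = [10.2106 -1.7480; -1.7480 6.4715]
tr(P') = 16.6821

0.0024 -0.6341 0.2179 -2.6504


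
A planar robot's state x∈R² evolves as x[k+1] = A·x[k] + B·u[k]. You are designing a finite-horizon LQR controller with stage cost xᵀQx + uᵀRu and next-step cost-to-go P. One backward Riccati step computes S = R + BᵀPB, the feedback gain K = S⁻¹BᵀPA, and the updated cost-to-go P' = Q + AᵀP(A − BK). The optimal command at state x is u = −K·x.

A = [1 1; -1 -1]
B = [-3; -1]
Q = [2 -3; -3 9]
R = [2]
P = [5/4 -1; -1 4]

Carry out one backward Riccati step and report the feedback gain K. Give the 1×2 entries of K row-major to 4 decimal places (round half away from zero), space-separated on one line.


BᵀP = [-2.7500 -1.0000]
S = R + BᵀPB = [2] + [9.2500] = [11.2500]
BᵀPA = [-1.7500 -1.7500]
K = S⁻¹·BᵀPA = [-0.1556 -0.1556]
A−BK = [0.5333 0.5333; -1.1556 -1.1556]
AᵀP(A−BK) = [6.9778 6.9778; 6.9778 6.9778]
P' = Q + AᵀP(A−BK) = [8.9778 3.9778; 3.9778 15.9778]
tr(P') = 24.9556

-0.1556 -0.1556


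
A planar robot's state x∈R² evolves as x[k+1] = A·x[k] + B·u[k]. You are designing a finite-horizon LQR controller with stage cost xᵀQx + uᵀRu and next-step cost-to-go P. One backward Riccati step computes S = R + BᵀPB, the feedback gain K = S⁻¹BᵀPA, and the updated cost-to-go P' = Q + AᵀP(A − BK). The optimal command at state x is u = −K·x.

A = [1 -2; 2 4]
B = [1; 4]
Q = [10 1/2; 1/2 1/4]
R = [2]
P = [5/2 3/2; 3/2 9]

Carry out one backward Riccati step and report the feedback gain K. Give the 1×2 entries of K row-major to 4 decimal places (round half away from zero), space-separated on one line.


BᵀP = [8.5000 37.5000]
S = R + BᵀPB = [2] + [158.5000] = [160.5000]
BᵀPA = [83.5000 133.0000]
K = S⁻¹·BᵀPA = [0.5202 0.8287]
A−BK = [0.4798 -2.8287; -0.0810 0.6854]
AᵀP(A−BK) = [1.0592 -2.1931; -2.1931 19.7882]
P' = Q + AᵀP(A−BK) = [11.0592 -1.6931; -1.6931 20.0382]
tr(P') = 31.0974

0.5202 0.8287


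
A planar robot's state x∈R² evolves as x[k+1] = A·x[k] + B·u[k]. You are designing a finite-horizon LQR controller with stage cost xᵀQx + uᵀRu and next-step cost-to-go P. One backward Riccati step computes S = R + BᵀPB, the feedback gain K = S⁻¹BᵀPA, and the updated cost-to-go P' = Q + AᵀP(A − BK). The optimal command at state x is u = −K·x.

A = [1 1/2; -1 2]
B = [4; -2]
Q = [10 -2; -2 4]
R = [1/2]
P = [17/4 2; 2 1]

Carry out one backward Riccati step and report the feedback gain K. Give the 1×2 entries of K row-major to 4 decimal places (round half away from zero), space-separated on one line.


0.1728 0.4568

BᵀP = [13.0000 6.0000]
S = R + BᵀPB = [1/2] + [40.0000] = [40.5000]
BᵀPA = [7.0000 18.5000]
K = S⁻¹·BᵀPA = [0.1728 0.4568]
A−BK = [0.3086 -1.3272; -0.6543 2.9136]
AᵀP(A−BK) = [0.0401 -0.0725; -0.0725 0.6119]
P' = Q + AᵀP(A−BK) = [10.0401 -2.0725; -2.0725 4.6119]
tr(P') = 14.6520


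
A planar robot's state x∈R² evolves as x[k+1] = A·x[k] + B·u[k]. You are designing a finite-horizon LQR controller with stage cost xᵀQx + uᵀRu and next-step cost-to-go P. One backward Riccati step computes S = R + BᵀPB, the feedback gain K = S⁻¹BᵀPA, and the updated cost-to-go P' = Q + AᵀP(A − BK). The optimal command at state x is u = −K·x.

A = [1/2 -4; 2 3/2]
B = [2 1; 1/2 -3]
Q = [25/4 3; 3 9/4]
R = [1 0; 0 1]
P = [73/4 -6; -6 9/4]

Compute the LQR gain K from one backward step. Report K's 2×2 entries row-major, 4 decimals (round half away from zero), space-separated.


0.3139 -1.4128 -0.3726 -0.9365

BᵀP = [33.5000 -10.8750; 36.2500 -12.7500]
S = R + BᵀPB = [1 0; 0 1] + [61.5625 66.1250; 66.1250 74.5000] = [62.5625 66.1250; 66.1250 75.5000]
BᵀPA = [-5.0000 -150.3125; -7.3750 -164.1250]
K = S⁻¹·BᵀPA = [0.3139 -1.4128; -0.3726 -0.9365]
A−BK = [0.2448 -0.2379; 0.7252 -0.6030]
AᵀP(A−BK) = [0.3840 -0.2205; -0.2205 3.0026]
P' = Q + AᵀP(A−BK) = [6.6340 2.7795; 2.7795 5.2526]
tr(P') = 11.8866


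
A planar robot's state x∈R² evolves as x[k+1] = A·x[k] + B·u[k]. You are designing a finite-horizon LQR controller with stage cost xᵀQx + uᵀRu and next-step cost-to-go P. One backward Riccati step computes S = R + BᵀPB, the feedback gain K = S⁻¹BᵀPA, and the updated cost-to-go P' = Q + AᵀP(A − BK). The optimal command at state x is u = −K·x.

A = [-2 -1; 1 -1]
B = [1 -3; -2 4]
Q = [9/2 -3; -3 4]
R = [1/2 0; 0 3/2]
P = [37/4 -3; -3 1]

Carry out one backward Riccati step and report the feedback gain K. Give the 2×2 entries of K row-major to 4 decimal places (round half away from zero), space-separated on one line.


BᵀP = [15.2500 -5.0000; -39.7500 13.0000]
S = R + BᵀPB = [1/2 0; 0 3/2] + [25.2500 -65.7500; -65.7500 171.2500] = [25.7500 -65.7500; -65.7500 172.7500]
BᵀPA = [-35.5000 -10.2500; 92.5000 26.7500]
K = S⁻¹·BᵀPA = [-0.4052 -0.0948; 0.3812 0.1188]
A−BK = [-0.4511 -0.5489; -1.3353 -1.6647]
AᵀP(A−BK) = [0.3513 0.1487; 0.1487 0.1013]
P' = Q + AᵀP(A−BK) = [4.8513 -2.8513; -2.8513 4.1013]
tr(P') = 8.9526

-0.4052 -0.0948 0.3812 0.1188


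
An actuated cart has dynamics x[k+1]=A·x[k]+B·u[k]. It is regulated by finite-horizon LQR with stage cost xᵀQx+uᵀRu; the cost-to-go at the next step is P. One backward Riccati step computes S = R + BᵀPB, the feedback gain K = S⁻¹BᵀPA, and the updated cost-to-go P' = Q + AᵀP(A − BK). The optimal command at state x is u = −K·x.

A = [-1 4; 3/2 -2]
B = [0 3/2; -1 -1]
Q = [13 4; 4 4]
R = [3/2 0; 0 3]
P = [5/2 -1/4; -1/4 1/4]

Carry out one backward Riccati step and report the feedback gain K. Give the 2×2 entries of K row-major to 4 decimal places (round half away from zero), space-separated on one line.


-0.1781 0.2222 -0.5014 1.7778

BᵀP = [0.2500 -0.2500; 4.0000 -0.6250]
S = R + BᵀPB = [3/2 0; 0 3] + [0.2500 0.6250; 0.6250 6.6250] = [1.7500 0.6250; 0.6250 9.6250]
BᵀPA = [-0.6250 1.5000; -4.9375 17.2500]
K = S⁻¹·BᵀPA = [-0.1781 0.2222; -0.5014 1.7778]
A−BK = [-0.2479 1.3333; 0.8205 0.0000]
AᵀP(A−BK) = [1.2254 -3.8333; -3.8333 14.0000]
P' = Q + AᵀP(A−BK) = [14.2254 0.1667; 0.1667 18.0000]
tr(P') = 32.2254


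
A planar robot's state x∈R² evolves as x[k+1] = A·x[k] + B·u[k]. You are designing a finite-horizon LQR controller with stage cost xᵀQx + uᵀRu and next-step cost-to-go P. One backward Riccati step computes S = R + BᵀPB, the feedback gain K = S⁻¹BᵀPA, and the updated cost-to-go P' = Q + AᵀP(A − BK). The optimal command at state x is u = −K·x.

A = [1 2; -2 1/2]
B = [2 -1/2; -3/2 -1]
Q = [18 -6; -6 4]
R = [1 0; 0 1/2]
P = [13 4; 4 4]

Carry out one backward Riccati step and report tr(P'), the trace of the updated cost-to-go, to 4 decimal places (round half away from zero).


24.2868

BᵀP = [20.0000 2.0000; -10.5000 -6.0000]
S = R + BᵀPB = [1 0; 0 1/2] + [37.0000 -12.0000; -12.0000 11.2500] = [38.0000 -12.0000; -12.0000 11.7500]
BᵀPA = [16.0000 41.0000; 1.5000 -24.0000]
K = S⁻¹·BᵀPA = [0.6810 0.6405; 0.8231 -1.3884]
A−BK = [0.0496 0.0248; -0.1554 0.0723]
AᵀP(A−BK) = [0.8694 -0.1653; -0.1653 1.4174]
P' = Q + AᵀP(A−BK) = [18.8694 -6.1653; -6.1653 5.4174]
tr(P') = 24.2868


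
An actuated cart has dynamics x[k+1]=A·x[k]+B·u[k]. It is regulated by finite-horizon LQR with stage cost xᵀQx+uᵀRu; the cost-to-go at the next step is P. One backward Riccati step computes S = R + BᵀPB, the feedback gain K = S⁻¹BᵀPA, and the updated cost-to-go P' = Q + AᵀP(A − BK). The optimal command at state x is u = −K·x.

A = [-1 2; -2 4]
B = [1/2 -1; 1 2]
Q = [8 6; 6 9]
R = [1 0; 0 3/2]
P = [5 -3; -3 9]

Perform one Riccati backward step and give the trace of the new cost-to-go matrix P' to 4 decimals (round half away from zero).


BᵀP = [-0.5000 7.5000; -11.0000 21.0000]
S = R + BᵀPB = [1 0; 0 3/2] + [7.2500 15.5000; 15.5000 53.0000] = [8.2500 15.5000; 15.5000 54.5000]
BᵀPA = [-14.5000 29.0000; -31.0000 62.0000]
K = S⁻¹·BᵀPA = [-1.4794 2.9588; -0.1481 0.2961]
A−BK = [-0.4084 0.8167; -0.2245 0.4490]
AᵀP(A−BK) = [2.9588 -5.9176; -5.9176 11.8352]
P' = Q + AᵀP(A−BK) = [10.9588 0.0824; 0.0824 20.8352]
tr(P') = 31.7940

31.7940


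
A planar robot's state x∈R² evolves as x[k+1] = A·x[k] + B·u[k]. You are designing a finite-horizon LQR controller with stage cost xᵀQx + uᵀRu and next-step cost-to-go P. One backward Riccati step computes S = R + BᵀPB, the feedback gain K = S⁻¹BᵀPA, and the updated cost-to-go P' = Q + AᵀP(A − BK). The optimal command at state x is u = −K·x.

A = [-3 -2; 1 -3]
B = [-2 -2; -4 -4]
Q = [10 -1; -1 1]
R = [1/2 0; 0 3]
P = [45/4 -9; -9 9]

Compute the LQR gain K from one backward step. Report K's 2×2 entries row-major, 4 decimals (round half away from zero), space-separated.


BᵀP = [13.5000 -18.0000; 13.5000 -18.0000]
S = R + BᵀPB = [1/2 0; 0 3] + [45.0000 45.0000; 45.0000 45.0000] = [45.5000 45.0000; 45.0000 48.0000]
BᵀPA = [-58.5000 27.0000; -58.5000 27.0000]
K = S⁻¹·BᵀPA = [-1.1038 0.5094; -0.1840 0.0849]
A−BK = [-5.5755 -0.8113; -4.1509 -0.6226]
AᵀP(A−BK) = [88.9175 12.2689; 12.2689 1.9528]
P' = Q + AᵀP(A−BK) = [98.9175 11.2689; 11.2689 2.9528]
tr(P') = 101.8703

-1.1038 0.5094 -0.1840 0.0849


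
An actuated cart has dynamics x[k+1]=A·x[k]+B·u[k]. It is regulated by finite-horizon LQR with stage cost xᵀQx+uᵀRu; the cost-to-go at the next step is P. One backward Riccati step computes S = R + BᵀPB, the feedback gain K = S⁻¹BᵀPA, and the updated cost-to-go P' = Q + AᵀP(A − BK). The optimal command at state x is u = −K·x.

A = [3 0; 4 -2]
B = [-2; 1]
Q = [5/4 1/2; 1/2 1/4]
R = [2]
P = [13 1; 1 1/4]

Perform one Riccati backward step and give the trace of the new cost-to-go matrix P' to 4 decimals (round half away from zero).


13.4453

BᵀP = [-25.0000 -1.7500]
S = R + BᵀPB = [2] + [48.2500] = [50.2500]
BᵀPA = [-82.0000 3.5000]
K = S⁻¹·BᵀPA = [-1.6318 0.0697]
A−BK = [-0.2637 0.1393; 5.6318 -2.0697]
AᵀP(A−BK) = [11.1891 -2.2886; -2.2886 0.7562]
P' = Q + AᵀP(A−BK) = [12.4391 -1.7886; -1.7886 1.0062]
tr(P') = 13.4453


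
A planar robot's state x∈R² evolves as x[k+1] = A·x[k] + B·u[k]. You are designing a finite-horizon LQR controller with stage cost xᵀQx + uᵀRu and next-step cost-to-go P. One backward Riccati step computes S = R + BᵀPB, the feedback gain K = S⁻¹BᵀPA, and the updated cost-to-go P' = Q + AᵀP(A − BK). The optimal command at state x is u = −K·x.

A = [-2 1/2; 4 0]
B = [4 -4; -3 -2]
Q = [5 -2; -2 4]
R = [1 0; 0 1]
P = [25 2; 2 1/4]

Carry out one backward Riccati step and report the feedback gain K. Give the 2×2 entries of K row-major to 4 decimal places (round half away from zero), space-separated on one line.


BᵀP = [94.0000 7.2500; -104.0000 -8.5000]
S = R + BᵀPB = [1 0; 0 1] + [354.2500 -390.5000; -390.5000 433.0000] = [355.2500 -390.5000; -390.5000 434.0000]
BᵀPA = [-159.0000 47.0000; 174.0000 -52.0000]
K = S⁻¹·BᵀPA = [-0.6273 0.0545; -0.1635 -0.0708]
A−BK = [-0.1448 -0.0011; 1.7912 0.0219]
AᵀP(A−BK) = [0.7090 -0.0191; -0.0191 0.0080]
P' = Q + AᵀP(A−BK) = [5.7090 -2.0191; -2.0191 4.0080]
tr(P') = 9.7171

-0.6273 0.0545 -0.1635 -0.0708


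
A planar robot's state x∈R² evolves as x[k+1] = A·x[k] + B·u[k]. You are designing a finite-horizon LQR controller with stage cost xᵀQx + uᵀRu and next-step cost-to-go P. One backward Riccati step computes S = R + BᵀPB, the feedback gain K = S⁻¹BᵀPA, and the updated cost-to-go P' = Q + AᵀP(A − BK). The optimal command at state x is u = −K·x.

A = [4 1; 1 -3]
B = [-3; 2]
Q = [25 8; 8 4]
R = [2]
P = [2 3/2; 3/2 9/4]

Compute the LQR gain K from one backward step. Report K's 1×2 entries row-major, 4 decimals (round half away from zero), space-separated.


BᵀP = [-3.0000 0.0000]
S = R + BᵀPB = [2] + [9.0000] = [11.0000]
BᵀPA = [-12.0000 -3.0000]
K = S⁻¹·BᵀPA = [-1.0909 -0.2727]
A−BK = [0.7273 0.1818; 3.1818 -2.4545]
AᵀP(A−BK) = [33.1591 -18.5227; -18.5227 12.4318]
P' = Q + AᵀP(A−BK) = [58.1591 -10.5227; -10.5227 16.4318]
tr(P') = 74.5909

-1.0909 -0.2727


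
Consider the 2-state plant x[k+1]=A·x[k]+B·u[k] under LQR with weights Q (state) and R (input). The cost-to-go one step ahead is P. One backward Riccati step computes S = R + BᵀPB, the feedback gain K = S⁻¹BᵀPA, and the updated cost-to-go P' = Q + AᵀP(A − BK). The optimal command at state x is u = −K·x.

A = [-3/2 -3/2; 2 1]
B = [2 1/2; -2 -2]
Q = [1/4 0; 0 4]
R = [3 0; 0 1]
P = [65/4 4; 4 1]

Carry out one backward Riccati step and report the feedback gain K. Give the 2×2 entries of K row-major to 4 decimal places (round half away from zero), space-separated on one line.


BᵀP = [24.5000 6.0000; 0.1250 0.0000]
S = R + BᵀPB = [3 0; 0 1] + [37.0000 0.2500; 0.2500 0.0625] = [40.0000 0.2500; 0.2500 1.0625]
BᵀPA = [-24.7500 -30.7500; -0.1875 -0.1875]
K = S⁻¹·BᵀPA = [-0.6186 -0.7688; -0.0309 0.0044]
A−BK = [-0.2474 0.0353; 0.7010 -0.5287]
AᵀP(A−BK) = [1.2474 1.5361; 1.5361 1.9234]
P' = Q + AᵀP(A−BK) = [1.4974 1.5361; 1.5361 5.9234]
tr(P') = 7.4208

-0.6186 -0.7688 -0.0309 0.0044


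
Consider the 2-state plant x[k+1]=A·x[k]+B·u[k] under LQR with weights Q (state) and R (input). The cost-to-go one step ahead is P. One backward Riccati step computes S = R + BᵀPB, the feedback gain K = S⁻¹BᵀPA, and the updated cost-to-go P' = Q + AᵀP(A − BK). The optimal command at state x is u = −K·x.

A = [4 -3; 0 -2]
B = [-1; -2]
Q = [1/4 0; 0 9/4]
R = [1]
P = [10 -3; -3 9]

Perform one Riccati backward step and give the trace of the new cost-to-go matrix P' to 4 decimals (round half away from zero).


194.7857

BᵀP = [-4.0000 -15.0000]
S = R + BᵀPB = [1] + [34.0000] = [35.0000]
BᵀPA = [-16.0000 42.0000]
K = S⁻¹·BᵀPA = [-0.4571 1.2000]
A−BK = [3.5429 -1.8000; -0.9143 0.4000]
AᵀP(A−BK) = [152.6857 -76.8000; -76.8000 39.6000]
P' = Q + AᵀP(A−BK) = [152.9357 -76.8000; -76.8000 41.8500]
tr(P') = 194.7857


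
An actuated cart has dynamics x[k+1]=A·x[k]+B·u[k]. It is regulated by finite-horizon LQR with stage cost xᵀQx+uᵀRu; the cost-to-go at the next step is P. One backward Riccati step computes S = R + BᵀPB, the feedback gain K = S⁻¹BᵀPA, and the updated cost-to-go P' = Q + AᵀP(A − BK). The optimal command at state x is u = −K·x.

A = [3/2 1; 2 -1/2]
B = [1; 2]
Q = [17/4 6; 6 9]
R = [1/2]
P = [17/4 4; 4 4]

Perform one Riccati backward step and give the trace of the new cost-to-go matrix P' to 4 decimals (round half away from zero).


BᵀP = [12.2500 12.0000]
S = R + BᵀPB = [1/2] + [36.2500] = [36.7500]
BᵀPA = [42.3750 6.2500]
K = S⁻¹·BᵀPA = [1.1531 0.1701]
A−BK = [0.3469 0.8299; -0.3061 -0.8401]
AᵀP(A−BK) = [0.7015 0.1684; 0.1684 0.1871]
P' = Q + AᵀP(A−BK) = [4.9515 6.1684; 6.1684 9.1871]
tr(P') = 14.1386

14.1386


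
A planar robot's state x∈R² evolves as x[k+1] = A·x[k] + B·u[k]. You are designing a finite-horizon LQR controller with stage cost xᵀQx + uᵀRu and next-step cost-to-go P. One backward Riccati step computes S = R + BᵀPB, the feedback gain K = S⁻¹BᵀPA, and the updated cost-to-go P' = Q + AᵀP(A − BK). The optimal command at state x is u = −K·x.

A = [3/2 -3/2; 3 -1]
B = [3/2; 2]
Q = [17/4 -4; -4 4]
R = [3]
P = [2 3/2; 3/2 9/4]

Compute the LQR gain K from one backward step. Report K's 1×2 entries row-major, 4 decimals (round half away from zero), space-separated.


BᵀP = [6.0000 6.7500]
S = R + BᵀPB = [3] + [22.5000] = [25.5000]
BᵀPA = [29.2500 -15.7500]
K = S⁻¹·BᵀPA = [1.1471 -0.6176]
A−BK = [-0.2206 -0.5735; 0.7059 0.2353]
AᵀP(A−BK) = [4.6985 -2.1838; -2.1838 1.5221]
P' = Q + AᵀP(A−BK) = [8.9485 -6.1838; -6.1838 5.5221]
tr(P') = 14.4706

1.1471 -0.6176


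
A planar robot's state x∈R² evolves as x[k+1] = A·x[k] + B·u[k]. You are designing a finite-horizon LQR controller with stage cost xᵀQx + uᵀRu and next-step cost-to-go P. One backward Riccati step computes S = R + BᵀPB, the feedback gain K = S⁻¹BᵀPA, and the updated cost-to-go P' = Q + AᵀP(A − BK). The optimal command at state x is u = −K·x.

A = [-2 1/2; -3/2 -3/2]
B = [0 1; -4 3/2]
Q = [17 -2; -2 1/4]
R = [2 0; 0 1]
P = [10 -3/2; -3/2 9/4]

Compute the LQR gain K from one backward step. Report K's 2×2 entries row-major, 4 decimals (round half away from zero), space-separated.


-0.3132 0.5188 -1.7869 0.4284

BᵀP = [6.0000 -9.0000; 7.7500 1.8750]
S = R + BᵀPB = [2 0; 0 1] + [36.0000 -7.5000; -7.5000 10.5625] = [38.0000 -7.5000; -7.5000 11.5625]
BᵀPA = [1.5000 16.5000; -18.3125 1.0625]
K = S⁻¹·BᵀPA = [-0.3132 0.5188; -1.7869 0.4284]
A−BK = [-0.2131 0.0716; -0.0724 -0.0675]
AᵀP(A−BK) = [3.8088 -1.2458; -1.2458 0.7978]
P' = Q + AᵀP(A−BK) = [20.8088 -3.2458; -3.2458 1.0478]
tr(P') = 21.8566


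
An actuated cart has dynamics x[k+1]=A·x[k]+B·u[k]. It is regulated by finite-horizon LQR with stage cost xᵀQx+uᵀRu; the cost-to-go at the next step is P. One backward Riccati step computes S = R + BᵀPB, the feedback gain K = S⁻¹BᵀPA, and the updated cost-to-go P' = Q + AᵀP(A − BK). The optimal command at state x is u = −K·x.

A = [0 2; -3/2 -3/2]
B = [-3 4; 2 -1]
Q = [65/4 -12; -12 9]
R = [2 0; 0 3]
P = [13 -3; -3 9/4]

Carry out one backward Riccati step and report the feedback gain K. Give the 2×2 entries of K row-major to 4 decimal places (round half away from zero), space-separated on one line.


BᵀP = [-45.0000 13.5000; 55.0000 -14.2500]
S = R + BᵀPB = [2 0; 0 3] + [162.0000 -193.5000; -193.5000 234.2500] = [164.0000 -193.5000; -193.5000 237.2500]
BᵀPA = [-20.2500 -110.2500; 21.3750 131.3750]
K = S⁻¹·BᵀPA = [-0.4556 -0.5016; -0.2815 0.1446]
A−BK = [-0.2408 -0.0833; -0.8703 -0.3521]
AᵀP(A−BK) = [1.8535 0.8134; 0.8134 0.7592]
P' = Q + AᵀP(A−BK) = [18.1035 -11.1866; -11.1866 9.7592]
tr(P') = 27.8627

-0.4556 -0.5016 -0.2815 0.1446


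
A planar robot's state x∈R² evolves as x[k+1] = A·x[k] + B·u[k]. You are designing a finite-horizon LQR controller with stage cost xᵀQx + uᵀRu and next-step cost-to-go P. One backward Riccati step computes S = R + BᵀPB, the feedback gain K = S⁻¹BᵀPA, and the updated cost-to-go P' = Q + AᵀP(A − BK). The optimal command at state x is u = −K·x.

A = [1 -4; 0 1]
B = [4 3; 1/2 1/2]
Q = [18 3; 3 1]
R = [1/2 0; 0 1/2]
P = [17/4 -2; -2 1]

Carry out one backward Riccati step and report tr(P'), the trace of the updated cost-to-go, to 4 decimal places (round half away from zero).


19.6426

BᵀP = [16.0000 -7.5000; 11.7500 -5.5000]
S = R + BᵀPB = [1/2 0; 0 1/2] + [60.2500 44.2500; 44.2500 32.5000] = [60.7500 44.2500; 44.2500 33.0000]
BᵀPA = [16.0000 -71.5000; 11.7500 -52.5000]
K = S⁻¹·BᵀPA = [0.1727 -0.7791; 0.1245 -0.5462]
A−BK = [-0.0643 0.7550; -0.1486 1.6627]
AᵀP(A−BK) = [0.0241 -0.1165; -0.1165 0.6185]
P' = Q + AᵀP(A−BK) = [18.0241 2.8835; 2.8835 1.6185]
tr(P') = 19.6426


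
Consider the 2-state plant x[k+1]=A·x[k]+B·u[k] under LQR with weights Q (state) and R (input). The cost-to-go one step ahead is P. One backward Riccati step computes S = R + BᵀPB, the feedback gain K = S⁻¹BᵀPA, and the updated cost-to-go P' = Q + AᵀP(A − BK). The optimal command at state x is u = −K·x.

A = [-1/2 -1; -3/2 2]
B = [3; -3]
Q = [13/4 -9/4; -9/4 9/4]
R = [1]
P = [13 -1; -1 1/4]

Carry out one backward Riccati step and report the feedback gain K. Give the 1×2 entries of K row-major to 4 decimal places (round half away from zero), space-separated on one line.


-0.1112 -0.3580

BᵀP = [42.0000 -3.7500]
S = R + BᵀPB = [1] + [137.2500] = [138.2500]
BᵀPA = [-15.3750 -49.5000]
K = S⁻¹·BᵀPA = [-0.1112 -0.3580]
A−BK = [-0.1664 0.0741; -1.8336 0.9259]
AᵀP(A−BK) = [0.6026 -0.2550; -0.2550 0.2767]
P' = Q + AᵀP(A−BK) = [3.8526 -2.5050; -2.5050 2.5267]
tr(P') = 6.3793


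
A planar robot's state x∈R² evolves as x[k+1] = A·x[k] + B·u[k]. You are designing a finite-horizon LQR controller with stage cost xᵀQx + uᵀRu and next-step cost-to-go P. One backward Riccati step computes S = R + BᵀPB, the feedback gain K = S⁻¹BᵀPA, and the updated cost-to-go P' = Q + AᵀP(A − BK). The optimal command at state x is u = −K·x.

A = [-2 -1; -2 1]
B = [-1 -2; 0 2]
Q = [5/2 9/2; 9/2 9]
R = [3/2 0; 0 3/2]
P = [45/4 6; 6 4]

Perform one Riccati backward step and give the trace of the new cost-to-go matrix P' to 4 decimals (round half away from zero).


27.3668

BᵀP = [-11.2500 -6.0000; -10.5000 -4.0000]
S = R + BᵀPB = [3/2 0; 0 3/2] + [11.2500 10.5000; 10.5000 13.0000] = [12.7500 10.5000; 10.5000 14.5000]
BᵀPA = [34.5000 5.2500; 29.0000 6.5000]
K = S⁻¹·BᵀPA = [2.6231 0.1055; 0.1005 0.3719]
A−BK = [0.8241 -0.1508; -2.2010 0.2563]
AᵀP(A−BK) = [15.5879 0.0754; 0.0754 0.2789]
P' = Q + AᵀP(A−BK) = [18.0879 4.5754; 4.5754 9.2789]
tr(P') = 27.3668


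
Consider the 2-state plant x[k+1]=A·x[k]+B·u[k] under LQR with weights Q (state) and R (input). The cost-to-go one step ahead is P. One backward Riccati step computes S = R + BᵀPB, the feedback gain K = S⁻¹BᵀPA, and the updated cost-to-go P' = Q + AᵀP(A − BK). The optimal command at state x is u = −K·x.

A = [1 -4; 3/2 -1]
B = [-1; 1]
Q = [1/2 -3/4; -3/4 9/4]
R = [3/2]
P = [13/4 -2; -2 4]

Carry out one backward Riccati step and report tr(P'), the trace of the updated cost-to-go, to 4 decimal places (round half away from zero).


30.2500

BᵀP = [-5.2500 6.0000]
S = R + BᵀPB = [3/2] + [11.2500] = [12.7500]
BᵀPA = [3.7500 15.0000]
K = S⁻¹·BᵀPA = [0.2941 1.1765]
A−BK = [1.2941 -2.8235; 1.2059 -2.1765]
AᵀP(A−BK) = [5.1471 -9.4118; -9.4118 22.3529]
P' = Q + AᵀP(A−BK) = [5.6471 -10.1618; -10.1618 24.6029]
tr(P') = 30.2500


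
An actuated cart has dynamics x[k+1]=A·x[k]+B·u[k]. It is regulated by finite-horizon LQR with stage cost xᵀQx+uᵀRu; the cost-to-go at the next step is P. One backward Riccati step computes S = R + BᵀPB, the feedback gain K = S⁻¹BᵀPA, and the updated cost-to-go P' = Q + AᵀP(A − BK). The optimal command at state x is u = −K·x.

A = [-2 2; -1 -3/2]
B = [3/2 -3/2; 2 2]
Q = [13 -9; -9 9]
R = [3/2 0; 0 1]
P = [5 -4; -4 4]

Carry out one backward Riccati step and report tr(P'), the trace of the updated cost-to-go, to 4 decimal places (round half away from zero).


BᵀP = [-0.5000 2.0000; -15.5000 14.0000]
S = R + BᵀPB = [3/2 0; 0 1] + [3.2500 4.7500; 4.7500 51.2500] = [4.7500 4.7500; 4.7500 52.2500]
BᵀPA = [-1.0000 -4.0000; 17.0000 -52.0000]
K = S⁻¹·BᵀPA = [-0.5895 0.1684; 0.3789 -1.0105]
A−BK = [-0.5474 0.2316; -0.5789 0.1842]
AᵀP(A−BK) = [0.9684 -0.6526; -0.6526 1.1263]
P' = Q + AᵀP(A−BK) = [13.9684 -9.6526; -9.6526 10.1263]
tr(P') = 24.0947

24.0947
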